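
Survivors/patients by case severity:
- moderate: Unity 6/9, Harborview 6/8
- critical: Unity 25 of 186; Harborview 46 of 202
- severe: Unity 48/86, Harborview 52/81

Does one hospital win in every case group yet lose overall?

Moderate: Unity 6/9 = 66.7%, Harborview 6/8 = 75.0% → Harborview
Critical: Unity 25/186 = 13.4%, Harborview 46/202 = 22.8% → Harborview
Severe: Unity 48/86 = 55.8%, Harborview 52/81 = 64.2% → Harborview
Overall: Unity 79/281 = 28.1%, Harborview 104/291 = 35.7% → Harborview
Harborview wins overall and in every case group — no reversal.

No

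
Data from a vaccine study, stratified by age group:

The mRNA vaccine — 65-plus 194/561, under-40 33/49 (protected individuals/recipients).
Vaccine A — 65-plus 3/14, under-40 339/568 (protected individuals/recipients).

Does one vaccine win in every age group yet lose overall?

Yes

65-plus: the mRNA vaccine 194/561 = 34.6%, Vaccine A 3/14 = 21.4% → the mRNA vaccine
Under-40: the mRNA vaccine 33/49 = 67.3%, Vaccine A 339/568 = 59.7% → the mRNA vaccine
Overall: the mRNA vaccine 227/610 = 37.2%, Vaccine A 342/582 = 58.8% → Vaccine A
The mRNA vaccine wins each age group but Vaccine A wins overall — the comparison reverses. The mRNA vaccine's recipients skew toward 65-plus, which has a lower base rate.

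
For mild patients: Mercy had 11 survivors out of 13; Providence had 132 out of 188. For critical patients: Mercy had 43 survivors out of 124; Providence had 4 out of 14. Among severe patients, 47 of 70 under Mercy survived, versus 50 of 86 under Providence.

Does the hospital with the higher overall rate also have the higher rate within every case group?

No

Mild: Mercy 11/13 = 84.6%, Providence 132/188 = 70.2% → Mercy
Critical: Mercy 43/124 = 34.7%, Providence 4/14 = 28.6% → Mercy
Severe: Mercy 47/70 = 67.1%, Providence 50/86 = 58.1% → Mercy
Overall: Mercy 101/207 = 48.8%, Providence 186/288 = 64.6% → Providence
Mercy wins each case group but Providence wins overall — the comparison reverses. Mercy's patients skew toward critical, which has a lower base rate.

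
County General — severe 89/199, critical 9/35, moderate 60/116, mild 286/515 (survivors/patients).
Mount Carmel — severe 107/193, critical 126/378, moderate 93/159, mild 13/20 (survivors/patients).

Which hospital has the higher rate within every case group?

Severe: County General 89/199 = 44.7%, Mount Carmel 107/193 = 55.4% → Mount Carmel
Critical: County General 9/35 = 25.7%, Mount Carmel 126/378 = 33.3% → Mount Carmel
Moderate: County General 60/116 = 51.7%, Mount Carmel 93/159 = 58.5% → Mount Carmel
Mild: County General 286/515 = 55.5%, Mount Carmel 13/20 = 65.0% → Mount Carmel
Mount Carmel has the higher rate in all 4 groups.

Mount Carmel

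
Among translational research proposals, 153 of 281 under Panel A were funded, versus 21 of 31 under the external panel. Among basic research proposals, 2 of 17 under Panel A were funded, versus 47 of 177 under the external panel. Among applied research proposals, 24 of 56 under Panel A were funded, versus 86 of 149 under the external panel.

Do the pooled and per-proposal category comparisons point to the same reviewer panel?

Translational research: Panel A 153/281 = 54.4%, the external panel 21/31 = 67.7% → the external panel
Basic research: Panel A 2/17 = 11.8%, the external panel 47/177 = 26.6% → the external panel
Applied research: Panel A 24/56 = 42.9%, the external panel 86/149 = 57.7% → the external panel
Overall: Panel A 179/354 = 50.6%, the external panel 154/357 = 43.1% → Panel A
The external panel wins each proposal group but Panel A wins overall — the comparison reverses. The external panel's proposals skew toward basic research, which has a lower base rate.

No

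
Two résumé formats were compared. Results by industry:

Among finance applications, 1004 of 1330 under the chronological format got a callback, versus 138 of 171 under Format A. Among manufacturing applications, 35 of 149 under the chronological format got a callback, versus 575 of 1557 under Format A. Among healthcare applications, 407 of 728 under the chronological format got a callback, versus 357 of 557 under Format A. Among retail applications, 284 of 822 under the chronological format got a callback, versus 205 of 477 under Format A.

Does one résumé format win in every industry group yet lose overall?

Finance: the chronological format 1004/1330 = 75.5%, Format A 138/171 = 80.7% → Format A
Manufacturing: the chronological format 35/149 = 23.5%, Format A 575/1557 = 36.9% → Format A
Healthcare: the chronological format 407/728 = 55.9%, Format A 357/557 = 64.1% → Format A
Retail: the chronological format 284/822 = 34.5%, Format A 205/477 = 43.0% → Format A
Overall: the chronological format 1730/3029 = 57.1%, Format A 1275/2762 = 46.2% → the chronological format
Format A wins each industry group but the chronological format wins overall — the comparison reverses. Format A's applications skew toward manufacturing, which has a lower base rate.

Yes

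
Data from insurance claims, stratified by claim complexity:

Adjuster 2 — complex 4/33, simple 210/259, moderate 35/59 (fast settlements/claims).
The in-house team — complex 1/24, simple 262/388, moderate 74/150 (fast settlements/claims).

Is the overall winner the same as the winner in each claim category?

Complex: Adjuster 2 4/33 = 12.1%, the in-house team 1/24 = 4.2% → Adjuster 2
Simple: Adjuster 2 210/259 = 81.1%, the in-house team 262/388 = 67.5% → Adjuster 2
Moderate: Adjuster 2 35/59 = 59.3%, the in-house team 74/150 = 49.3% → Adjuster 2
Overall: Adjuster 2 249/351 = 70.9%, the in-house team 337/562 = 60.0% → Adjuster 2
Adjuster 2 wins overall and in every claim group — no reversal.

Yes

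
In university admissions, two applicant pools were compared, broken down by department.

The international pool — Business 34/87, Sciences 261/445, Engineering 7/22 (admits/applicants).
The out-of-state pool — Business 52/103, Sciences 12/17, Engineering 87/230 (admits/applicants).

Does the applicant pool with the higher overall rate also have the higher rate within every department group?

No

Business: the international pool 34/87 = 39.1%, the out-of-state pool 52/103 = 50.5% → the out-of-state pool
Sciences: the international pool 261/445 = 58.7%, the out-of-state pool 12/17 = 70.6% → the out-of-state pool
Engineering: the international pool 7/22 = 31.8%, the out-of-state pool 87/230 = 37.8% → the out-of-state pool
Overall: the international pool 302/554 = 54.5%, the out-of-state pool 151/350 = 43.1% → the international pool
The out-of-state pool wins each department group but the international pool wins overall — the comparison reverses. The out-of-state pool's applicants skew toward Engineering, which has a lower base rate.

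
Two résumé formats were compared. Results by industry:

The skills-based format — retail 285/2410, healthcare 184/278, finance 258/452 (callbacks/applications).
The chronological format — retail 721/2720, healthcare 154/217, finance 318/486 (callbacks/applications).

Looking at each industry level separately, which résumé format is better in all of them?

Retail: the skills-based format 285/2410 = 11.8%, the chronological format 721/2720 = 26.5% → the chronological format
Healthcare: the skills-based format 184/278 = 66.2%, the chronological format 154/217 = 71.0% → the chronological format
Finance: the skills-based format 258/452 = 57.1%, the chronological format 318/486 = 65.4% → the chronological format
The chronological format has the higher rate in all 3 groups.

the chronological format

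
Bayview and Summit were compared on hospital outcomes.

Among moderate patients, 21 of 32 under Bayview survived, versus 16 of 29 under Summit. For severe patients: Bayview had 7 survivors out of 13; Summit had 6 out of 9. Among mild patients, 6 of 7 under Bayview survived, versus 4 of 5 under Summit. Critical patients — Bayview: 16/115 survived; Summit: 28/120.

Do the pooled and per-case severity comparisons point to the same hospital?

Moderate: Bayview 21/32 = 65.6%, Summit 16/29 = 55.2% → Bayview
Severe: Bayview 7/13 = 53.8%, Summit 6/9 = 66.7% → Summit
Mild: Bayview 6/7 = 85.7%, Summit 4/5 = 80.0% → Bayview
Critical: Bayview 16/115 = 13.9%, Summit 28/120 = 23.3% → Summit
Overall: Bayview 50/167 = 29.9%, Summit 54/163 = 33.1% → Summit
Neither sweeps: Bayview wins 2 of 4 groups, Summit wins 2. Summit wins overall but not every group — no Simpson reversal.

No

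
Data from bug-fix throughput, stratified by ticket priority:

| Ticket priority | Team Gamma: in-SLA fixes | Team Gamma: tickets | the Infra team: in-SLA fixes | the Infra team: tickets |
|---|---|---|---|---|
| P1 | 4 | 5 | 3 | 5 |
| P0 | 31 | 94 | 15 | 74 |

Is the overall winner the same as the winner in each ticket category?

Yes

P1: Team Gamma 4/5 = 80.0%, the Infra team 3/5 = 60.0% → Team Gamma
P0: Team Gamma 31/94 = 33.0%, the Infra team 15/74 = 20.3% → Team Gamma
Overall: Team Gamma 35/99 = 35.4%, the Infra team 18/79 = 22.8% → Team Gamma
Team Gamma wins overall and in every ticket group — no reversal.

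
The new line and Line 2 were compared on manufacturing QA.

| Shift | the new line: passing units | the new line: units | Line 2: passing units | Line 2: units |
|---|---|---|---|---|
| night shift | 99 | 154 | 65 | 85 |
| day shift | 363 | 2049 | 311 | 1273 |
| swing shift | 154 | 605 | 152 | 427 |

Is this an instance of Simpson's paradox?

No

Night shift: the new line 99/154 = 64.3%, Line 2 65/85 = 76.5% → Line 2
Day shift: the new line 363/2049 = 17.7%, Line 2 311/1273 = 24.4% → Line 2
Swing shift: the new line 154/605 = 25.5%, Line 2 152/427 = 35.6% → Line 2
Overall: the new line 616/2808 = 21.9%, Line 2 528/1785 = 29.6% → Line 2
Line 2 wins overall and in every shift group — no reversal.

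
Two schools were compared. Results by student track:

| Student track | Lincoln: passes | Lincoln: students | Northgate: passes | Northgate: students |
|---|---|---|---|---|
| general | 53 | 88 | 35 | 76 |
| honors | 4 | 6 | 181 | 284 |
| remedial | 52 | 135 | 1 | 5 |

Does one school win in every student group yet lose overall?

General: Lincoln 53/88 = 60.2%, Northgate 35/76 = 46.1% → Lincoln
Honors: Lincoln 4/6 = 66.7%, Northgate 181/284 = 63.7% → Lincoln
Remedial: Lincoln 52/135 = 38.5%, Northgate 1/5 = 20.0% → Lincoln
Overall: Lincoln 109/229 = 47.6%, Northgate 217/365 = 59.5% → Northgate
Lincoln wins each student group but Northgate wins overall — the comparison reverses. Lincoln's students skew toward remedial, which has a lower base rate.

Yes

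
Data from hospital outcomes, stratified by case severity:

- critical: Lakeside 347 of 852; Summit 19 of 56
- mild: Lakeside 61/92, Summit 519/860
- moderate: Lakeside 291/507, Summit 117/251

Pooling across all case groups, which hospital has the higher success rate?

Summit

Critical: Lakeside 347/852 = 40.7%, Summit 19/56 = 33.9% → Lakeside
Mild: Lakeside 61/92 = 66.3%, Summit 519/860 = 60.3% → Lakeside
Moderate: Lakeside 291/507 = 57.4%, Summit 117/251 = 46.6% → Lakeside
Overall: Lakeside 699/1451 = 48.2%, Summit 655/1167 = 56.1% → Summit
(Lakeside wins every case group but Summit wins overall — Lakeside's patients skew toward the low-rate critical group.)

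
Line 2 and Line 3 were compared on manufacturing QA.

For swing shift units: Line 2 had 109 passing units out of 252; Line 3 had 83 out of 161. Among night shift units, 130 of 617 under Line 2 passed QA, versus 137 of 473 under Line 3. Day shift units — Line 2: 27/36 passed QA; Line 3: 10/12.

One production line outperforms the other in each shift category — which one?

Swing shift: Line 2 109/252 = 43.3%, Line 3 83/161 = 51.6% → Line 3
Night shift: Line 2 130/617 = 21.1%, Line 3 137/473 = 29.0% → Line 3
Day shift: Line 2 27/36 = 75.0%, Line 3 10/12 = 83.3% → Line 3
Line 3 has the higher rate in all 3 groups.

Line 3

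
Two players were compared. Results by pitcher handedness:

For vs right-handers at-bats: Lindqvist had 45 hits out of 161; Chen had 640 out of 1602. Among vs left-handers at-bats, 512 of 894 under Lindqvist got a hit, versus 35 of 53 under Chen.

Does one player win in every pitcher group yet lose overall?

Yes

Vs right-handers: Lindqvist 45/161 = 28.0%, Chen 640/1602 = 40.0% → Chen
Vs left-handers: Lindqvist 512/894 = 57.3%, Chen 35/53 = 66.0% → Chen
Overall: Lindqvist 557/1055 = 52.8%, Chen 675/1655 = 40.8% → Lindqvist
Chen wins each pitcher group but Lindqvist wins overall — the comparison reverses. Chen's at-bats skew toward vs right-handers, which has a lower base rate.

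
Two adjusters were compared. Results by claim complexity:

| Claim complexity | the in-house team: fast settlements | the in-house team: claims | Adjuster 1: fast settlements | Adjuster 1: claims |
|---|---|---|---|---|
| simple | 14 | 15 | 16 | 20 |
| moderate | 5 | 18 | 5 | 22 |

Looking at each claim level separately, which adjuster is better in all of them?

the in-house team

Simple: the in-house team 14/15 = 93.3%, Adjuster 1 16/20 = 80.0% → the in-house team
Moderate: the in-house team 5/18 = 27.8%, Adjuster 1 5/22 = 22.7% → the in-house team
The in-house team has the higher rate in both groups.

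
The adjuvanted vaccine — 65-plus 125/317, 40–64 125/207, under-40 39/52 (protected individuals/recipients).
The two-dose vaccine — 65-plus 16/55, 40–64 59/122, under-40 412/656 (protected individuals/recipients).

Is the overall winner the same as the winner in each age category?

65-plus: the adjuvanted vaccine 125/317 = 39.4%, the two-dose vaccine 16/55 = 29.1% → the adjuvanted vaccine
40–64: the adjuvanted vaccine 125/207 = 60.4%, the two-dose vaccine 59/122 = 48.4% → the adjuvanted vaccine
Under-40: the adjuvanted vaccine 39/52 = 75.0%, the two-dose vaccine 412/656 = 62.8% → the adjuvanted vaccine
Overall: the adjuvanted vaccine 289/576 = 50.2%, the two-dose vaccine 487/833 = 58.5% → the two-dose vaccine
The adjuvanted vaccine wins each age group but the two-dose vaccine wins overall — the comparison reverses. The adjuvanted vaccine's recipients skew toward 65-plus, which has a lower base rate.

No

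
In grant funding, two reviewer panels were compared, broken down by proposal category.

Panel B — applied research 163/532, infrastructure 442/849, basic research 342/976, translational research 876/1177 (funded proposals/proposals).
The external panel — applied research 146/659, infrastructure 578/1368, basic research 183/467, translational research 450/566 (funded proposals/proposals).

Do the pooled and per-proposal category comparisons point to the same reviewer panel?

Applied research: Panel B 163/532 = 30.6%, the external panel 146/659 = 22.2% → Panel B
Infrastructure: Panel B 442/849 = 52.1%, the external panel 578/1368 = 42.3% → Panel B
Basic research: Panel B 342/976 = 35.0%, the external panel 183/467 = 39.2% → the external panel
Translational research: Panel B 876/1177 = 74.4%, the external panel 450/566 = 79.5% → the external panel
Overall: Panel B 1823/3534 = 51.6%, the external panel 1357/3060 = 44.3% → Panel B
Neither sweeps: Panel B wins 2 of 4 groups, the external panel wins 2. Panel B wins overall but not every group — no Simpson reversal.

No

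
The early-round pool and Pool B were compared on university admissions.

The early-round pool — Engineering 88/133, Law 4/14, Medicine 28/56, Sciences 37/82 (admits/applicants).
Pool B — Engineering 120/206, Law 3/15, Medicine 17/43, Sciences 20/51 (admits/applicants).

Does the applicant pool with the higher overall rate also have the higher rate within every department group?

Yes

Engineering: the early-round pool 88/133 = 66.2%, Pool B 120/206 = 58.3% → the early-round pool
Law: the early-round pool 4/14 = 28.6%, Pool B 3/15 = 20.0% → the early-round pool
Medicine: the early-round pool 28/56 = 50.0%, Pool B 17/43 = 39.5% → the early-round pool
Sciences: the early-round pool 37/82 = 45.1%, Pool B 20/51 = 39.2% → the early-round pool
Overall: the early-round pool 157/285 = 55.1%, Pool B 160/315 = 50.8% → the early-round pool
The early-round pool wins overall and in every department group — no reversal.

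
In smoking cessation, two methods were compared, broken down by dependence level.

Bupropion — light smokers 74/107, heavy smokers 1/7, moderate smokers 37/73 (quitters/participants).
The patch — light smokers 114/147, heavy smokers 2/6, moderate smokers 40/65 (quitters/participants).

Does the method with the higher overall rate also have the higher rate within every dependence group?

Yes

Light smokers: bupropion 74/107 = 69.2%, the patch 114/147 = 77.6% → the patch
Heavy smokers: bupropion 1/7 = 14.3%, the patch 2/6 = 33.3% → the patch
Moderate smokers: bupropion 37/73 = 50.7%, the patch 40/65 = 61.5% → the patch
Overall: bupropion 112/187 = 59.9%, the patch 156/218 = 71.6% → the patch
The patch wins overall and in every dependence group — no reversal.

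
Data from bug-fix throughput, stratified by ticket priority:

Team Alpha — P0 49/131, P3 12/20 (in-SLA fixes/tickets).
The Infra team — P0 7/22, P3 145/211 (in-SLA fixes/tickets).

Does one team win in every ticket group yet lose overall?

No

P0: Team Alpha 49/131 = 37.4%, the Infra team 7/22 = 31.8% → Team Alpha
P3: Team Alpha 12/20 = 60.0%, the Infra team 145/211 = 68.7% → the Infra team
Overall: Team Alpha 61/151 = 40.4%, the Infra team 152/233 = 65.2% → the Infra team
Neither sweeps: Team Alpha wins 1 of 2 groups, the Infra team wins 1. The Infra team wins overall but not every group — no Simpson reversal.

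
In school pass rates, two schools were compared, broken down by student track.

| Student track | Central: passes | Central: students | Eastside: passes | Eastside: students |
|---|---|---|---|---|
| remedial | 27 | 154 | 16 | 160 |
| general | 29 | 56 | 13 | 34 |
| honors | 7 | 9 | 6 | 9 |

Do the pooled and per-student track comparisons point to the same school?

Remedial: Central 27/154 = 17.5%, Eastside 16/160 = 10.0% → Central
General: Central 29/56 = 51.8%, Eastside 13/34 = 38.2% → Central
Honors: Central 7/9 = 77.8%, Eastside 6/9 = 66.7% → Central
Overall: Central 63/219 = 28.8%, Eastside 35/203 = 17.2% → Central
Central wins overall and in every student group — no reversal.

Yes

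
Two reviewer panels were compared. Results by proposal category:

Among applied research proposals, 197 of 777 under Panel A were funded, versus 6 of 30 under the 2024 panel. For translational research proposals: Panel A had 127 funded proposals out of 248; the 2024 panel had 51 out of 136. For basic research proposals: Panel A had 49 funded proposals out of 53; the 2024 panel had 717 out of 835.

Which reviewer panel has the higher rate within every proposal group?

Applied research: Panel A 197/777 = 25.4%, the 2024 panel 6/30 = 20.0% → Panel A
Translational research: Panel A 127/248 = 51.2%, the 2024 panel 51/136 = 37.5% → Panel A
Basic research: Panel A 49/53 = 92.5%, the 2024 panel 717/835 = 85.9% → Panel A
Panel A has the higher rate in all 3 groups.

Panel A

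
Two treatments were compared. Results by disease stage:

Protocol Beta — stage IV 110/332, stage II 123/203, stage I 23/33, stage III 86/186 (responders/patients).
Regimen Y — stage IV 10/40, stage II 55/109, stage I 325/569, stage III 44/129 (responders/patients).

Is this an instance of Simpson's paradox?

Yes

Stage IV: Protocol Beta 110/332 = 33.1%, Regimen Y 10/40 = 25.0% → Protocol Beta
Stage II: Protocol Beta 123/203 = 60.6%, Regimen Y 55/109 = 50.5% → Protocol Beta
Stage I: Protocol Beta 23/33 = 69.7%, Regimen Y 325/569 = 57.1% → Protocol Beta
Stage III: Protocol Beta 86/186 = 46.2%, Regimen Y 44/129 = 34.1% → Protocol Beta
Overall: Protocol Beta 342/754 = 45.4%, Regimen Y 434/847 = 51.2% → Regimen Y
Protocol Beta wins each disease group but Regimen Y wins overall — the comparison reverses. Protocol Beta's patients skew toward stage IV, which has a lower base rate.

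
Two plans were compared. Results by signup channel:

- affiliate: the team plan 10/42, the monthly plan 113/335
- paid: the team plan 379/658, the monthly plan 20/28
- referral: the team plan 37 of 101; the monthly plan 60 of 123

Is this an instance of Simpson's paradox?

Yes

Affiliate: the team plan 10/42 = 23.8%, the monthly plan 113/335 = 33.7% → the monthly plan
Paid: the team plan 379/658 = 57.6%, the monthly plan 20/28 = 71.4% → the monthly plan
Referral: the team plan 37/101 = 36.6%, the monthly plan 60/123 = 48.8% → the monthly plan
Overall: the team plan 426/801 = 53.2%, the monthly plan 193/486 = 39.7% → the team plan
The monthly plan wins each signup group but the team plan wins overall — the comparison reverses. The monthly plan's customers skew toward affiliate, which has a lower base rate.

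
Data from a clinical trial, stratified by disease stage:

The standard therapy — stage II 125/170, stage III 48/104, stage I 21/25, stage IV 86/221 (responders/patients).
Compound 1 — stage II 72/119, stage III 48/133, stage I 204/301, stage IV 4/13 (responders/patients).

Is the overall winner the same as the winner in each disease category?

No

Stage II: the standard therapy 125/170 = 73.5%, Compound 1 72/119 = 60.5% → the standard therapy
Stage III: the standard therapy 48/104 = 46.2%, Compound 1 48/133 = 36.1% → the standard therapy
Stage I: the standard therapy 21/25 = 84.0%, Compound 1 204/301 = 67.8% → the standard therapy
Stage IV: the standard therapy 86/221 = 38.9%, Compound 1 4/13 = 30.8% → the standard therapy
Overall: the standard therapy 280/520 = 53.8%, Compound 1 328/566 = 58.0% → Compound 1
The standard therapy wins each disease group but Compound 1 wins overall — the comparison reverses. The standard therapy's patients skew toward stage IV, which has a lower base rate.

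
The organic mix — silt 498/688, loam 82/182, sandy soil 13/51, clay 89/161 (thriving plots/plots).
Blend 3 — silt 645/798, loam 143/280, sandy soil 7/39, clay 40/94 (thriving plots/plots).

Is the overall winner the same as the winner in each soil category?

No

Silt: the organic mix 498/688 = 72.4%, Blend 3 645/798 = 80.8% → Blend 3
Loam: the organic mix 82/182 = 45.1%, Blend 3 143/280 = 51.1% → Blend 3
Sandy soil: the organic mix 13/51 = 25.5%, Blend 3 7/39 = 17.9% → the organic mix
Clay: the organic mix 89/161 = 55.3%, Blend 3 40/94 = 42.6% → the organic mix
Overall: the organic mix 682/1082 = 63.0%, Blend 3 835/1211 = 69.0% → Blend 3
Neither sweeps: the organic mix wins 2 of 4 groups, Blend 3 wins 2. Blend 3 wins overall but not every group — no Simpson reversal.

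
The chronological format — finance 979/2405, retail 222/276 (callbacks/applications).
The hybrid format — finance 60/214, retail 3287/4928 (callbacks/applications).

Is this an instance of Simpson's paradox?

Finance: the chronological format 979/2405 = 40.7%, the hybrid format 60/214 = 28.0% → the chronological format
Retail: the chronological format 222/276 = 80.4%, the hybrid format 3287/4928 = 66.7% → the chronological format
Overall: the chronological format 1201/2681 = 44.8%, the hybrid format 3347/5142 = 65.1% → the hybrid format
The chronological format wins each industry group but the hybrid format wins overall — the comparison reverses. The chronological format's applications skew toward finance, which has a lower base rate.

Yes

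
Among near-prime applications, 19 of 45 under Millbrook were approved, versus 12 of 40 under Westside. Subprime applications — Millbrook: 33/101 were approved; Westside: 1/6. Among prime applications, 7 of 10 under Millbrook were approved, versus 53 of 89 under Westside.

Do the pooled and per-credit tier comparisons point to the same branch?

No

Near-prime: Millbrook 19/45 = 42.2%, Westside 12/40 = 30.0% → Millbrook
Subprime: Millbrook 33/101 = 32.7%, Westside 1/6 = 16.7% → Millbrook
Prime: Millbrook 7/10 = 70.0%, Westside 53/89 = 59.6% → Millbrook
Overall: Millbrook 59/156 = 37.8%, Westside 66/135 = 48.9% → Westside
Millbrook wins each credit group but Westside wins overall — the comparison reverses. Millbrook's applications skew toward subprime, which has a lower base rate.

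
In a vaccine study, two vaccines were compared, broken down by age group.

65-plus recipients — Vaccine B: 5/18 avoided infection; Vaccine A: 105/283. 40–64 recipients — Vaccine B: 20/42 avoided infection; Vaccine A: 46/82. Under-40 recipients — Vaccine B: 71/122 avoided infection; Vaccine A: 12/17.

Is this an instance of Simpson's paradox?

65-plus: Vaccine B 5/18 = 27.8%, Vaccine A 105/283 = 37.1% → Vaccine A
40–64: Vaccine B 20/42 = 47.6%, Vaccine A 46/82 = 56.1% → Vaccine A
Under-40: Vaccine B 71/122 = 58.2%, Vaccine A 12/17 = 70.6% → Vaccine A
Overall: Vaccine B 96/182 = 52.7%, Vaccine A 163/382 = 42.7% → Vaccine B
Vaccine A wins each age group but Vaccine B wins overall — the comparison reverses. Vaccine A's recipients skew toward 65-plus, which has a lower base rate.

Yes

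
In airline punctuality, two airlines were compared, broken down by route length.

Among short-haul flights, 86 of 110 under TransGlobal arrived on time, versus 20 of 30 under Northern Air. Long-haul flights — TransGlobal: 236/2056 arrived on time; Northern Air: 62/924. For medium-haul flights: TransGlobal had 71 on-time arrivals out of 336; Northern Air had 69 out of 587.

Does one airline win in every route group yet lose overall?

Short-haul: TransGlobal 86/110 = 78.2%, Northern Air 20/30 = 66.7% → TransGlobal
Long-haul: TransGlobal 236/2056 = 11.5%, Northern Air 62/924 = 6.7% → TransGlobal
Medium-haul: TransGlobal 71/336 = 21.1%, Northern Air 69/587 = 11.8% → TransGlobal
Overall: TransGlobal 393/2502 = 15.7%, Northern Air 151/1541 = 9.8% → TransGlobal
TransGlobal wins overall and in every route group — no reversal.

No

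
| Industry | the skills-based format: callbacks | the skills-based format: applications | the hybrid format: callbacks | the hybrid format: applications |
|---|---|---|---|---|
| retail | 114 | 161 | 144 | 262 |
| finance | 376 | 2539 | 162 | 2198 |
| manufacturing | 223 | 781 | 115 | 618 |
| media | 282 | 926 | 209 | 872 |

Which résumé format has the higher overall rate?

the skills-based format

Retail: the skills-based format 114/161 = 70.8%, the hybrid format 144/262 = 55.0% → the skills-based format
Finance: the skills-based format 376/2539 = 14.8%, the hybrid format 162/2198 = 7.4% → the skills-based format
Manufacturing: the skills-based format 223/781 = 28.6%, the hybrid format 115/618 = 18.6% → the skills-based format
Media: the skills-based format 282/926 = 30.5%, the hybrid format 209/872 = 24.0% → the skills-based format
Overall: the skills-based format 995/4407 = 22.6%, the hybrid format 630/3950 = 15.9% → the skills-based format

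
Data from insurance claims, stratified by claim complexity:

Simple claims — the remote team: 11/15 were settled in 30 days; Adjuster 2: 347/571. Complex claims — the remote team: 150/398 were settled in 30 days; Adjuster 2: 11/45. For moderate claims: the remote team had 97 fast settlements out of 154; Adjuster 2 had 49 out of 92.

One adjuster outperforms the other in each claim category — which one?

the remote team

Simple: the remote team 11/15 = 73.3%, Adjuster 2 347/571 = 60.8% → the remote team
Complex: the remote team 150/398 = 37.7%, Adjuster 2 11/45 = 24.4% → the remote team
Moderate: the remote team 97/154 = 63.0%, Adjuster 2 49/92 = 53.3% → the remote team
The remote team has the higher rate in all 3 groups.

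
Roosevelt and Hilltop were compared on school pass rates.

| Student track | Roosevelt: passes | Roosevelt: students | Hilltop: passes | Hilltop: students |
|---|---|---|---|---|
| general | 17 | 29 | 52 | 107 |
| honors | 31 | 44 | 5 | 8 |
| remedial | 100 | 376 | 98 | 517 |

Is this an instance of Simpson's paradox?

No

General: Roosevelt 17/29 = 58.6%, Hilltop 52/107 = 48.6% → Roosevelt
Honors: Roosevelt 31/44 = 70.5%, Hilltop 5/8 = 62.5% → Roosevelt
Remedial: Roosevelt 100/376 = 26.6%, Hilltop 98/517 = 19.0% → Roosevelt
Overall: Roosevelt 148/449 = 33.0%, Hilltop 155/632 = 24.5% → Roosevelt
Roosevelt wins overall and in every student group — no reversal.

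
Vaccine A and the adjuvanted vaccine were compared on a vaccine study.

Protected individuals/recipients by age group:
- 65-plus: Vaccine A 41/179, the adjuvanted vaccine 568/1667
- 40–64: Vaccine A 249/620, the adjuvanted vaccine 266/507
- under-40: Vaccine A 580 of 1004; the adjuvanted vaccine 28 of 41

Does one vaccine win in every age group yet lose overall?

Yes

65-plus: Vaccine A 41/179 = 22.9%, the adjuvanted vaccine 568/1667 = 34.1% → the adjuvanted vaccine
40–64: Vaccine A 249/620 = 40.2%, the adjuvanted vaccine 266/507 = 52.5% → the adjuvanted vaccine
Under-40: Vaccine A 580/1004 = 57.8%, the adjuvanted vaccine 28/41 = 68.3% → the adjuvanted vaccine
Overall: Vaccine A 870/1803 = 48.3%, the adjuvanted vaccine 862/2215 = 38.9% → Vaccine A
The adjuvanted vaccine wins each age group but Vaccine A wins overall — the comparison reverses. The adjuvanted vaccine's recipients skew toward 65-plus, which has a lower base rate.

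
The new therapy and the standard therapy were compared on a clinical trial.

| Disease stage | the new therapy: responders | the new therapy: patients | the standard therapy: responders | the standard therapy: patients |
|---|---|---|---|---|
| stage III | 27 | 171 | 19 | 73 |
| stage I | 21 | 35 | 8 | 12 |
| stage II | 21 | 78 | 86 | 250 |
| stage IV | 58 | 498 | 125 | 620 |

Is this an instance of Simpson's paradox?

No

Stage III: the new therapy 27/171 = 15.8%, the standard therapy 19/73 = 26.0% → the standard therapy
Stage I: the new therapy 21/35 = 60.0%, the standard therapy 8/12 = 66.7% → the standard therapy
Stage II: the new therapy 21/78 = 26.9%, the standard therapy 86/250 = 34.4% → the standard therapy
Stage IV: the new therapy 58/498 = 11.6%, the standard therapy 125/620 = 20.2% → the standard therapy
Overall: the new therapy 127/782 = 16.2%, the standard therapy 238/955 = 24.9% → the standard therapy
The standard therapy wins overall and in every disease group — no reversal.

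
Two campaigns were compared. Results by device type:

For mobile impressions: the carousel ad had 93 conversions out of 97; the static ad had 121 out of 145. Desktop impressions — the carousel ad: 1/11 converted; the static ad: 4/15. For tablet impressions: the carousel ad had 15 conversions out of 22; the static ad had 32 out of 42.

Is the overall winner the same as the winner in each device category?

No

Mobile: the carousel ad 93/97 = 95.9%, the static ad 121/145 = 83.4% → the carousel ad
Desktop: the carousel ad 1/11 = 9.1%, the static ad 4/15 = 26.7% → the static ad
Tablet: the carousel ad 15/22 = 68.2%, the static ad 32/42 = 76.2% → the static ad
Overall: the carousel ad 109/130 = 83.8%, the static ad 157/202 = 77.7% → the carousel ad
Neither sweeps: the carousel ad wins 1 of 3 groups, the static ad wins 2. The carousel ad wins overall but not every group — no Simpson reversal.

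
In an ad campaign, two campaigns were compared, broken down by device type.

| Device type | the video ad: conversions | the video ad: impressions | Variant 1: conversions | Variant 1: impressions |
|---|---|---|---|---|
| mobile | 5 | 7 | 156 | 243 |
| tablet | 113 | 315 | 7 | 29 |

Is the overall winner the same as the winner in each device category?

Mobile: the video ad 5/7 = 71.4%, Variant 1 156/243 = 64.2% → the video ad
Tablet: the video ad 113/315 = 35.9%, Variant 1 7/29 = 24.1% → the video ad
Overall: the video ad 118/322 = 36.6%, Variant 1 163/272 = 59.9% → Variant 1
The video ad wins each device group but Variant 1 wins overall — the comparison reverses. The video ad's impressions skew toward tablet, which has a lower base rate.

No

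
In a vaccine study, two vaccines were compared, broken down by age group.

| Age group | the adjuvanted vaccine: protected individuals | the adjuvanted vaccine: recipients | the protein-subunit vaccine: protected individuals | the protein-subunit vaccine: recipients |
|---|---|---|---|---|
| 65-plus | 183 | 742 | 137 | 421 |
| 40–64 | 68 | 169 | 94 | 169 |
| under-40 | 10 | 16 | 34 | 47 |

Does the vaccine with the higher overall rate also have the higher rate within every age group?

65-plus: the adjuvanted vaccine 183/742 = 24.7%, the protein-subunit vaccine 137/421 = 32.5% → the protein-subunit vaccine
40–64: the adjuvanted vaccine 68/169 = 40.2%, the protein-subunit vaccine 94/169 = 55.6% → the protein-subunit vaccine
Under-40: the adjuvanted vaccine 10/16 = 62.5%, the protein-subunit vaccine 34/47 = 72.3% → the protein-subunit vaccine
Overall: the adjuvanted vaccine 261/927 = 28.2%, the protein-subunit vaccine 265/637 = 41.6% → the protein-subunit vaccine
The protein-subunit vaccine wins overall and in every age group — no reversal.

Yes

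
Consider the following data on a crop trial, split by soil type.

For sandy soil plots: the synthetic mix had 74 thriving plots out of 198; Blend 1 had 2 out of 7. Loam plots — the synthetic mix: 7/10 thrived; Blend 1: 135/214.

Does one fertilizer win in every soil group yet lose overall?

Yes

Sandy soil: the synthetic mix 74/198 = 37.4%, Blend 1 2/7 = 28.6% → the synthetic mix
Loam: the synthetic mix 7/10 = 70.0%, Blend 1 135/214 = 63.1% → the synthetic mix
Overall: the synthetic mix 81/208 = 38.9%, Blend 1 137/221 = 62.0% → Blend 1
The synthetic mix wins each soil group but Blend 1 wins overall — the comparison reverses. The synthetic mix's plots skew toward sandy soil, which has a lower base rate.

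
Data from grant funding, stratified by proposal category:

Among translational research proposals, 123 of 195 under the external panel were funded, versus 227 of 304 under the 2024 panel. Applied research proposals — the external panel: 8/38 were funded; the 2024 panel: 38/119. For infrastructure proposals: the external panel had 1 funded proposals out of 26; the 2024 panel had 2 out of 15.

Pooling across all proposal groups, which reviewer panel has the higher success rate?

Translational research: the external panel 123/195 = 63.1%, the 2024 panel 227/304 = 74.7% → the 2024 panel
Applied research: the external panel 8/38 = 21.1%, the 2024 panel 38/119 = 31.9% → the 2024 panel
Infrastructure: the external panel 1/26 = 3.8%, the 2024 panel 2/15 = 13.3% → the 2024 panel
Overall: the external panel 132/259 = 51.0%, the 2024 panel 267/438 = 61.0% → the 2024 panel

the 2024 panel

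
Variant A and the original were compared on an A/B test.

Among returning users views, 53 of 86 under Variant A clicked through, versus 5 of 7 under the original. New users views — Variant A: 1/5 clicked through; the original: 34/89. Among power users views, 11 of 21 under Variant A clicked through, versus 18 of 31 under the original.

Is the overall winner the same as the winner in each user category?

Returning users: Variant A 53/86 = 61.6%, the original 5/7 = 71.4% → the original
New users: Variant A 1/5 = 20.0%, the original 34/89 = 38.2% → the original
Power users: Variant A 11/21 = 52.4%, the original 18/31 = 58.1% → the original
Overall: Variant A 65/112 = 58.0%, the original 57/127 = 44.9% → Variant A
The original wins each user group but Variant A wins overall — the comparison reverses. The original's views skew toward new users, which has a lower base rate.

No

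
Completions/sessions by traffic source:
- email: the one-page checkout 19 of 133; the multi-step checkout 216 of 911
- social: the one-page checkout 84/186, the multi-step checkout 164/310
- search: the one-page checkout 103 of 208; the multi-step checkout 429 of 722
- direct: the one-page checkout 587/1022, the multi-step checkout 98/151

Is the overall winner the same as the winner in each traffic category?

No

Email: the one-page checkout 19/133 = 14.3%, the multi-step checkout 216/911 = 23.7% → the multi-step checkout
Social: the one-page checkout 84/186 = 45.2%, the multi-step checkout 164/310 = 52.9% → the multi-step checkout
Search: the one-page checkout 103/208 = 49.5%, the multi-step checkout 429/722 = 59.4% → the multi-step checkout
Direct: the one-page checkout 587/1022 = 57.4%, the multi-step checkout 98/151 = 64.9% → the multi-step checkout
Overall: the one-page checkout 793/1549 = 51.2%, the multi-step checkout 907/2094 = 43.3% → the one-page checkout
The multi-step checkout wins each traffic group but the one-page checkout wins overall — the comparison reverses. The multi-step checkout's sessions skew toward email, which has a lower base rate.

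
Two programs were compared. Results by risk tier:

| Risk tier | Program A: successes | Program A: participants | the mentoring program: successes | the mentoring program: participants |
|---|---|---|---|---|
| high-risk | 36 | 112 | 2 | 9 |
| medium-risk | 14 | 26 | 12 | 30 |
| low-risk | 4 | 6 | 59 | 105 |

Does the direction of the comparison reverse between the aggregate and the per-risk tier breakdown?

High-risk: Program A 36/112 = 32.1%, the mentoring program 2/9 = 22.2% → Program A
Medium-risk: Program A 14/26 = 53.8%, the mentoring program 12/30 = 40.0% → Program A
Low-risk: Program A 4/6 = 66.7%, the mentoring program 59/105 = 56.2% → Program A
Overall: Program A 54/144 = 37.5%, the mentoring program 73/144 = 50.7% → the mentoring program
Program A wins each risk group but the mentoring program wins overall — the comparison reverses. Program A's participants skew toward high-risk, which has a lower base rate.

Yes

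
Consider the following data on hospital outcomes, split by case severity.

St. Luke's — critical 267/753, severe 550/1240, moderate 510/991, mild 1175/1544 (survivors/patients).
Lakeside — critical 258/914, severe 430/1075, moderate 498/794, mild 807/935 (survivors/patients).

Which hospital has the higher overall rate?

St. Luke's

Critical: St. Luke's 267/753 = 35.5%, Lakeside 258/914 = 28.2% → St. Luke's
Severe: St. Luke's 550/1240 = 44.4%, Lakeside 430/1075 = 40.0% → St. Luke's
Moderate: St. Luke's 510/991 = 51.5%, Lakeside 498/794 = 62.7% → Lakeside
Mild: St. Luke's 1175/1544 = 76.1%, Lakeside 807/935 = 86.3% → Lakeside
Overall: St. Luke's 2502/4528 = 55.3%, Lakeside 1993/3718 = 53.6% → St. Luke's
(Neither sweeps every case group, but St. Luke's has the higher pooled rate.)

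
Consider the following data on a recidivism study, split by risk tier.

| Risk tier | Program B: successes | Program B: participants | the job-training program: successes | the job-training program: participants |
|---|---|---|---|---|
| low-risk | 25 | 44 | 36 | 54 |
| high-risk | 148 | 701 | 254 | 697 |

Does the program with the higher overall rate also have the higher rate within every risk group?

Low-risk: Program B 25/44 = 56.8%, the job-training program 36/54 = 66.7% → the job-training program
High-risk: Program B 148/701 = 21.1%, the job-training program 254/697 = 36.4% → the job-training program
Overall: Program B 173/745 = 23.2%, the job-training program 290/751 = 38.6% → the job-training program
The job-training program wins overall and in every risk group — no reversal.

Yes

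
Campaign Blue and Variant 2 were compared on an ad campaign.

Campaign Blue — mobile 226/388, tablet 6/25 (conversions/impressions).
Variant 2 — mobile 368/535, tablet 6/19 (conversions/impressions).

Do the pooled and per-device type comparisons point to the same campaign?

Yes

Mobile: Campaign Blue 226/388 = 58.2%, Variant 2 368/535 = 68.8% → Variant 2
Tablet: Campaign Blue 6/25 = 24.0%, Variant 2 6/19 = 31.6% → Variant 2
Overall: Campaign Blue 232/413 = 56.2%, Variant 2 374/554 = 67.5% → Variant 2
Variant 2 wins overall and in every device group — no reversal.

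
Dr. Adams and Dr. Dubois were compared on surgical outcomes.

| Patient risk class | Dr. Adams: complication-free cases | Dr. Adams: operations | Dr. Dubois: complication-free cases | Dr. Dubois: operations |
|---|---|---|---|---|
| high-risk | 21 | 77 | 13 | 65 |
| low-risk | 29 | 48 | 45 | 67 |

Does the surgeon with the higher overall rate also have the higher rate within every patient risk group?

No

High-risk: Dr. Adams 21/77 = 27.3%, Dr. Dubois 13/65 = 20.0% → Dr. Adams
Low-risk: Dr. Adams 29/48 = 60.4%, Dr. Dubois 45/67 = 67.2% → Dr. Dubois
Overall: Dr. Adams 50/125 = 40.0%, Dr. Dubois 58/132 = 43.9% → Dr. Dubois
Neither sweeps: Dr. Adams wins 1 of 2 groups, Dr. Dubois wins 1. Dr. Dubois wins overall but not every group — no Simpson reversal.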